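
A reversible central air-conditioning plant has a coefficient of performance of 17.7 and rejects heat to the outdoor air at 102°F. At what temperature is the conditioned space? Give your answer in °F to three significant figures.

For a Carnot refrigerator COP_R = T_C/(T_H − T_C), so T_C = COP·T_H/(1 + COP).
With T_H = 312.04 K, T_C = 17.7 × 312.04/18.70 = 295.35 K.
Converting, 295.35 K = 71.96°F.

72.0 °F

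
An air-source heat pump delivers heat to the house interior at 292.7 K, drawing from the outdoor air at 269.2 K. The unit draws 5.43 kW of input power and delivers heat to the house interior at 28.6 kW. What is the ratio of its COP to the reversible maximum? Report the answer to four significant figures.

0.4229

COP_actual = Q̇_H/Ẇ = 28.60/5.430 = 5.267.
The reservoir spacing is ΔT = 292.7 − 269.2 = 23.50 K.
COP_Carnot = T_H/ΔT = 292.70/23.50 = 12.46.
η_II = COP_actual/COP_Carnot = 5.267/12.46 = 0.4229.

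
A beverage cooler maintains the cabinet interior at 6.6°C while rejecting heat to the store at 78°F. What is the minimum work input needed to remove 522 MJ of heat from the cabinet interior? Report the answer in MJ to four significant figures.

In absolute terms T_C = 279.75 K and T_H = 298.71 K, so ΔT = 18.96 K.
The reversible limit is COP_R = T_C/ΔT = 14.76, so W_min = Q_C/COP = Q_C·ΔT/T_C.
W_min = 522.0 × 18.96/279.75 = 35.37 MJ.

35.37 MJ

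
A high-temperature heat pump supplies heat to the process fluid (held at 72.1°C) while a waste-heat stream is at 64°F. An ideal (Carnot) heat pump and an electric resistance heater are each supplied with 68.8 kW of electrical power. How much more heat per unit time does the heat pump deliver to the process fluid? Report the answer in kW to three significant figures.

368 kW

In absolute terms T_C = 290.93 K and T_H = 345.25 K, so ΔT = 54.32 K.
COP_Carnot = T_H/ΔT = 345.25/54.32 = 6.356.
The heat pump delivers Q̇_H = COP × Ẇ = 437.3 kW; the resistance heater delivers Ẇ = 68.80 kW.
Extra = (COP − 1)·Ẇ = 368.5 kW.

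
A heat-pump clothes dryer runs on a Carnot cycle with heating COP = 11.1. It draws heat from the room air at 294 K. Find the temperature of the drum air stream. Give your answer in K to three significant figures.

323 K

COP_HP = T_H/(T_H − T_C) rearranges to T_H = COP·T_C/(COP − 1).
With T_C = 294.00 K, T_H = 11.1 × 294.00/10.10 = 323.11 K.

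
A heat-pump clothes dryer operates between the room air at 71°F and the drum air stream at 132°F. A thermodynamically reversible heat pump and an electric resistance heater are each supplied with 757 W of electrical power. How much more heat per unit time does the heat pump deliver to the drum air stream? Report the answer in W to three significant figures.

In absolute terms T_C = 294.82 K and T_H = 328.71 K, so ΔT = 33.89 K.
COP_Carnot = T_H/ΔT = 328.71/33.89 = 9.700.
The heat pump delivers Q̇_H = COP × Ẇ = 7343 W; the resistance heater delivers Ẇ = 757.0 W.
Extra = (COP − 1)·Ẇ = 6586 W.

6590 W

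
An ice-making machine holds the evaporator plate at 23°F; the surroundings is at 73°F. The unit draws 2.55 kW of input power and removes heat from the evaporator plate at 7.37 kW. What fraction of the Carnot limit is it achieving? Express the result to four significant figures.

0.2994

COP_actual = Q̇_C/Ẇ = 7.370/2.550 = 2.890.
In absolute terms T_C = 268.15 K and T_H = 295.93 K, so ΔT = 27.78 K.
COP_Carnot = T_C/ΔT = 268.15/27.78 = 9.653.
η_II = COP_actual/COP_Carnot = 2.890/9.653 = 0.2994.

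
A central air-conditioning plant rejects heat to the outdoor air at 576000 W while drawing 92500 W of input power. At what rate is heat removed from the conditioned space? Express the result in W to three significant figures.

For a cyclic device the first law requires Q̇_H = Q̇_C + Ẇ.
Q̇_C = Q̇_H − Ẇ = 483500 W.

484000 W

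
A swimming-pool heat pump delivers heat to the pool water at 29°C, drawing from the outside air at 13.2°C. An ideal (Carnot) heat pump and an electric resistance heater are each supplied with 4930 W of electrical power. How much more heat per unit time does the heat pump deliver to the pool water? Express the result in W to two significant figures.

89000 W

In absolute terms T_C = 286.35 K and T_H = 302.15 K, so ΔT = 15.80 K.
COP_Carnot = T_H/ΔT = 302.15/15.80 = 19.12.
The heat pump delivers Q̇_H = COP × Ẇ = 94280 W; the resistance heater delivers Ẇ = 4930 W.
Extra = (COP − 1)·Ẇ = 89350 W.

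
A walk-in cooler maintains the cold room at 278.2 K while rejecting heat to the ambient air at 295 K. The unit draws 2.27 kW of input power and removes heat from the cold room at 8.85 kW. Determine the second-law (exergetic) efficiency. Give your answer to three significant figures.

0.235

COP_actual = Q̇_C/Ẇ = 8.850/2.270 = 3.899.
The reservoir spacing is ΔT = 295 − 278.2 = 16.80 K.
COP_Carnot = T_C/ΔT = 278.20/16.80 = 16.56.
η_II = COP_actual/COP_Carnot = 3.899/16.56 = 0.2354.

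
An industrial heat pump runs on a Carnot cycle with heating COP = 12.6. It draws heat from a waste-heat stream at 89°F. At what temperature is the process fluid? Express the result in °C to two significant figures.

COP_HP = T_H/(T_H − T_C) rearranges to T_H = COP·T_C/(COP − 1).
With T_C = 304.82 K, T_H = 12.6 × 304.82/11.60 = 331.09 K.
Converting, 331.09 K = 57.94°C.

58 °C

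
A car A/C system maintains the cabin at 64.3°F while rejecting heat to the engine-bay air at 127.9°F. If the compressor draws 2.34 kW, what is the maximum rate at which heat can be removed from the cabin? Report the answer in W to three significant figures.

19300 W

In absolute terms T_C = 291.09 K and T_H = 326.43 K, so ΔT = 35.33 K.
COP_Carnot = T_C/ΔT = 291.09/35.33 = 8.239.
Q̇_max = COP_Carnot × Ẇ = 8.239 × 2.340 kW = 19.28 kW = 19280 W.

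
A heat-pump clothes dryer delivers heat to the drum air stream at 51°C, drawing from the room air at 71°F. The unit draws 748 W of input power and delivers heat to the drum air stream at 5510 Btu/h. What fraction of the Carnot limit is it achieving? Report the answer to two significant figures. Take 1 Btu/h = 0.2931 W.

0.20

Converting, Q̇_H = 5510 Btu/h = 1615 W, so COP_actual = Q̇_H/Ẇ = 1615/748.0 = 2.159.
In absolute terms T_C = 294.82 K and T_H = 324.15 K, so ΔT = 29.33 K.
COP_Carnot = T_H/ΔT = 324.15/29.33 = 11.05.
η_II = COP_actual/COP_Carnot = 2.159/11.05 = 0.1954.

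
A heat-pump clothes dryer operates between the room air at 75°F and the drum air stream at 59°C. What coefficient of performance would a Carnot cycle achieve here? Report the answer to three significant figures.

9.46

In absolute terms T_C = 297.04 K and T_H = 332.15 K, so ΔT = 35.11 K.
For a reversible cycle, COP_Carnot = T_H/ΔT = 332.15/35.11 = 9.460.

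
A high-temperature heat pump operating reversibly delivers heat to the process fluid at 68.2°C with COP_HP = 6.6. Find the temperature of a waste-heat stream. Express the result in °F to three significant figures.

COP_HP = T_H/(T_H − T_C) gives T_H − T_C = T_H/COP.
With T_H = 341.35 K, T_C = 341.35 × (1 − 1/6.6) = 289.63 K.
Converting, 289.63 K = 61.66°F.

61.7 °F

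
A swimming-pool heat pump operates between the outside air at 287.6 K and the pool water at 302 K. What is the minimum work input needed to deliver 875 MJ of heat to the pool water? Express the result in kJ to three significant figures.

The reservoir spacing is ΔT = 302 − 287.6 = 14.40 K.
The reversible limit is COP_HP = T_H/ΔT = 20.97, so W_min = Q_H/COP = Q_H·ΔT/T_H.
W_min = 875.0 × 14.40/302.00 = 41.72 MJ = 41720 kJ.

41700 kJ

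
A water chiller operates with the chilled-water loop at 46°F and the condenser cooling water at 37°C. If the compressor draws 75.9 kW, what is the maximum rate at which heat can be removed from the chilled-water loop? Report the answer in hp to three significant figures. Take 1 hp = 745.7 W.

978 hp

In absolute terms T_C = 280.93 K and T_H = 310.15 K, so ΔT = 29.22 K.
COP_Carnot = T_C/ΔT = 280.93/29.22 = 9.613.
Q̇_max = COP_Carnot × Ẇ = 9.613 × 75.90 kW = 729.7 kW = 978.5 hp.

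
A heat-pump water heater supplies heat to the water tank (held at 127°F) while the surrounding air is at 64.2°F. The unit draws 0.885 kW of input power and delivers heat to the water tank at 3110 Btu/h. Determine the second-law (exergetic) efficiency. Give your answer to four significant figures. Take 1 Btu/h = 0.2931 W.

Converting, Q̇_H = 3110 Btu/h = 0.9115 kW, so COP_actual = Q̇_H/Ẇ = 0.9115/0.8850 = 1.030.
In absolute terms T_C = 291.04 K and T_H = 325.93 K, so ΔT = 34.89 K.
COP_Carnot = T_H/ΔT = 325.93/34.89 = 9.342.
η_II = COP_actual/COP_Carnot = 1.030/9.342 = 0.1103.

0.1103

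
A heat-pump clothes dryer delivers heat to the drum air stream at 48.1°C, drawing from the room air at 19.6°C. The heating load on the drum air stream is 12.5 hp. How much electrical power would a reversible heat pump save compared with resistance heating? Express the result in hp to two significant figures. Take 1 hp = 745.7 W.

In absolute terms T_C = 292.75 K and T_H = 321.25 K, so ΔT = 28.50 K.
COP_Carnot = T_H/ΔT = 321.25/28.50 = 11.27.
Resistance heating needs Ẇ_res = Q̇_H = 12.50 hp; the reversible heat pump needs only Ẇ_hp = Q̇_H/COP = 1.109 hp.
Saving = 12.50 − 1.109 = 11.39 hp.

11 hp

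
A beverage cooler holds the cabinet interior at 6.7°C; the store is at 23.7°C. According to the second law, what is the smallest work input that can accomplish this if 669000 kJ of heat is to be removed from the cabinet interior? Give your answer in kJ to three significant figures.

40600 kJ

In absolute terms T_C = 279.85 K and T_H = 296.85 K, so ΔT = 17.00 K.
The reversible limit is COP_R = T_C/ΔT = 16.46, so W_min = Q_C/COP = Q_C·ΔT/T_C.
W_min = 669000 × 17.00/279.85 = 40640 kJ.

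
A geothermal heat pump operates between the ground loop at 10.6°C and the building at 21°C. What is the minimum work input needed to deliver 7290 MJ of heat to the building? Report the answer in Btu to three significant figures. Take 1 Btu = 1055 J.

In absolute terms T_C = 283.75 K and T_H = 294.15 K, so ΔT = 10.40 K.
The reversible limit is COP_HP = T_H/ΔT = 28.28, so W_min = Q_H/COP = Q_H·ΔT/T_H.
W_min = 7290 × 10.40/294.15 = 257.7 MJ = 244300 Btu.

244000 Btu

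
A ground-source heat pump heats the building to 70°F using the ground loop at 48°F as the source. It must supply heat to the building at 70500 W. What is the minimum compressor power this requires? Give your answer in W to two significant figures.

In absolute terms T_C = 282.04 K and T_H = 294.26 K, so ΔT = 12.22 K.
COP_Carnot = T_H/ΔT = 294.26/12.22 = 24.08.
Ẇ_min = Q̇/COP_Carnot = 70500/24.08 = 2928 W.

2900 W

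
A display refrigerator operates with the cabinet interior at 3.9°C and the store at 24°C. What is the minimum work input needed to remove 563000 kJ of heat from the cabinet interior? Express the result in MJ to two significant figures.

In absolute terms T_C = 277.05 K and T_H = 297.15 K, so ΔT = 20.10 K.
The reversible limit is COP_R = T_C/ΔT = 13.78, so W_min = Q_C/COP = Q_C·ΔT/T_C.
W_min = 563000 × 20.10/277.05 = 40850 kJ = 40.85 MJ.

41 MJ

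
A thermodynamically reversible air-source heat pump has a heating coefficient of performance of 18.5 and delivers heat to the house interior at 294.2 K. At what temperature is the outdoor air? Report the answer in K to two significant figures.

280 K

COP_HP = T_H/(T_H − T_C) gives T_H − T_C = T_H/COP.
With T_H = 294.20 K, T_C = 294.20 × (1 − 1/18.5) = 278.30 K.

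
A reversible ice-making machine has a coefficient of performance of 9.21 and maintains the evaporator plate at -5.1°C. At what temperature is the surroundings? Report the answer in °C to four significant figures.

24.00 °C

COP_R = T_C/(T_H − T_C) gives T_H − T_C = T_C/COP.
With T_C = 268.05 K, T_H = 268.05 × (1 + 1/9.21) = 297.15 K.
Converting, 297.15 K = 24.00°C.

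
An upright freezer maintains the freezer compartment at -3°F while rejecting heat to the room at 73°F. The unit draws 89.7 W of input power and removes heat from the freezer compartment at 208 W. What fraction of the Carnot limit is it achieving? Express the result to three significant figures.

COP_actual = Q̇_C/Ẇ = 208.0/89.70 = 2.319.
In absolute terms T_C = 253.71 K and T_H = 295.93 K, so ΔT = 42.22 K.
COP_Carnot = T_C/ΔT = 253.71/42.22 = 6.009.
η_II = COP_actual/COP_Carnot = 2.319/6.009 = 0.3859.

0.386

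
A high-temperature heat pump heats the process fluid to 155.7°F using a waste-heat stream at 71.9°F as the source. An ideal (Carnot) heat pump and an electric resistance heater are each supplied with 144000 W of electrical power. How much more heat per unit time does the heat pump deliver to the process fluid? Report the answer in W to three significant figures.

In absolute terms T_C = 295.32 K and T_H = 341.87 K, so ΔT = 46.56 K.
COP_Carnot = T_H/ΔT = 341.87/46.56 = 7.343.
The heat pump delivers Q̇_H = COP × Ẇ = 1057000 W; the resistance heater delivers Ẇ = 144000 W.
Extra = (COP − 1)·Ẇ = 913400 W.

913000 W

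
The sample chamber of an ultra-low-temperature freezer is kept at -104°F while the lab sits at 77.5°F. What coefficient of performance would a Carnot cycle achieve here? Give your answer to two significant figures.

In absolute terms T_C = 197.59 K and T_H = 298.43 K, so ΔT = 100.8 K.
For a reversible cycle, COP_Carnot = T_C/ΔT = 197.59/100.8 = 1.960.

2.0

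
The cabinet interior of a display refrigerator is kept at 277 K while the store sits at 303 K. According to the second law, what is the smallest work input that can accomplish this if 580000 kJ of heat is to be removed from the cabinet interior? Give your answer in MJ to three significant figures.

54.4 MJ

The reservoir spacing is ΔT = 303 − 277 = 26.00 K.
The reversible limit is COP_R = T_C/ΔT = 10.65, so W_min = Q_C/COP = Q_C·ΔT/T_C.
W_min = 580000 × 26.00/277.00 = 54440 kJ = 54.44 MJ.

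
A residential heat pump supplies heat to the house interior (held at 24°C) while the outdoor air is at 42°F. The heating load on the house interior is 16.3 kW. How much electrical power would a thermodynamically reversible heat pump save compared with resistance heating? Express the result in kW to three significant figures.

15.3 kW

In absolute terms T_C = 278.71 K and T_H = 297.15 K, so ΔT = 18.44 K.
COP_Carnot = T_H/ΔT = 297.15/18.44 = 16.11.
Resistance heating needs Ẇ_res = Q̇_H = 16.30 kW; the reversible heat pump needs only Ẇ_hp = Q̇_H/COP = 1.012 kW.
Saving = 16.30 − 1.012 = 15.29 kW.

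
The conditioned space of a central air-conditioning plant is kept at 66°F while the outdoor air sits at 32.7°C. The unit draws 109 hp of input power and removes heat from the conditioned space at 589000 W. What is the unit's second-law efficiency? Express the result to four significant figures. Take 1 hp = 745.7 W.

0.3427

Converting, Q̇_C = 589000 W = 789.9 hp, so COP_actual = Q̇_C/Ẇ = 789.9/109.0 = 7.246.
In absolute terms T_C = 292.04 K and T_H = 305.85 K, so ΔT = 13.81 K.
COP_Carnot = T_C/ΔT = 292.04/13.81 = 21.15.
η_II = COP_actual/COP_Carnot = 7.246/21.15 = 0.3427.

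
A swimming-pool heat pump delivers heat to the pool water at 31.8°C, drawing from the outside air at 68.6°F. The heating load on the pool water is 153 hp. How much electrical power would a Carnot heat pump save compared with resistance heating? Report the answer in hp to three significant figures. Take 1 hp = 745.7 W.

In absolute terms T_C = 293.48 K and T_H = 304.95 K, so ΔT = 11.47 K.
COP_Carnot = T_H/ΔT = 304.95/11.47 = 26.59.
Resistance heating needs Ẇ_res = Q̇_H = 153.0 hp; the reversible heat pump needs only Ẇ_hp = Q̇_H/COP = 5.753 hp.
Saving = 153.0 − 5.753 = 147.2 hp.

147 hp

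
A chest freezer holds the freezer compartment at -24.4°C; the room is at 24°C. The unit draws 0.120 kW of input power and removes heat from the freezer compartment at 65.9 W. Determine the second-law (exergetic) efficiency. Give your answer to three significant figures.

0.107

Converting, Q̇_C = 65.90 W = 0.06590 kW, so COP_actual = Q̇_C/Ẇ = 0.06590/0.1200 = 0.5492.
In absolute terms T_C = 248.75 K and T_H = 297.15 K, so ΔT = 48.40 K.
COP_Carnot = T_C/ΔT = 248.75/48.40 = 5.139.
η_II = COP_actual/COP_Carnot = 0.5492/5.139 = 0.1069.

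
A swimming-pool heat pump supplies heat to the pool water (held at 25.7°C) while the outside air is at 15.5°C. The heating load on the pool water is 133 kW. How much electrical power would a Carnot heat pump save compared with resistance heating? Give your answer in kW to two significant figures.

In absolute terms T_C = 288.65 K and T_H = 298.85 K, so ΔT = 10.20 K.
COP_Carnot = T_H/ΔT = 298.85/10.20 = 29.30.
Resistance heating needs Ẇ_res = Q̇_H = 133.0 kW; the reversible heat pump needs only Ẇ_hp = Q̇_H/COP = 4.539 kW.
Saving = 133.0 − 4.539 = 128.5 kW.

130 kW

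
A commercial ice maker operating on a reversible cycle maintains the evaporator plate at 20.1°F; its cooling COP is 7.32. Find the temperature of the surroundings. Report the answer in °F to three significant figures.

COP_R = T_C/(T_H − T_C) gives T_H − T_C = T_C/COP.
With T_C = 266.54 K, T_H = 266.54 × (1 + 1/7.32) = 302.95 K.
Converting, 302.95 K = 85.64°F.

85.6 °F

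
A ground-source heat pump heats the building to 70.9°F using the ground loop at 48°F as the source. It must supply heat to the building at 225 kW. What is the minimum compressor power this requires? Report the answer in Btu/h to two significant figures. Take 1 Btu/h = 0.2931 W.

33000 Btu/h

In absolute terms T_C = 282.04 K and T_H = 294.76 K, so ΔT = 12.72 K.
COP_Carnot = T_H/ΔT = 294.76/12.72 = 23.17.
Ẇ_min = Q̇/COP_Carnot = 225.0/23.17 = 9.711 kW = 33130 Btu/h.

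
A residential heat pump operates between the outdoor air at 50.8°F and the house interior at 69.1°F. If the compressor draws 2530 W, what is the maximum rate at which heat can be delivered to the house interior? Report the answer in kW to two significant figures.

73 kW

In absolute terms T_C = 283.59 K and T_H = 293.76 K, so ΔT = 10.17 K.
COP_Carnot = T_H/ΔT = 293.76/10.17 = 28.89.
Q̇_max = COP_Carnot × Ẇ = 28.89 × 2530 W = 73100 W = 73.10 kW.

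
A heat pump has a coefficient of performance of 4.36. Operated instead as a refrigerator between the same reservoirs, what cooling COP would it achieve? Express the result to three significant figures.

3.36

Since Q_H = Q_C + W for any cycle, COP_R = Q_C/W = Q_H/W − 1.
COP_R = 4.36 − 1 = 3.36.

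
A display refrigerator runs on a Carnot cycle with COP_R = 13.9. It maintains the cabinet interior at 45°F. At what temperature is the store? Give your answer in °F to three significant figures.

COP_R = T_C/(T_H − T_C) gives T_H − T_C = T_C/COP.
With T_C = 280.37 K, T_H = 280.37 × (1 + 1/13.9) = 300.54 K.
Converting, 300.54 K = 81.31°F.

81.3 °F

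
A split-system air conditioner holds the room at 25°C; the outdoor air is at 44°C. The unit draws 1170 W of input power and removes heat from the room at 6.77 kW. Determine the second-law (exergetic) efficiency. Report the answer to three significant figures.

Converting, Q̇_C = 6.770 kW = 6770 W, so COP_actual = Q̇_C/Ẇ = 6770/1170 = 5.786.
In absolute terms T_C = 298.15 K and T_H = 317.15 K, so ΔT = 19.00 K.
COP_Carnot = T_C/ΔT = 298.15/19.00 = 15.69.
η_II = COP_actual/COP_Carnot = 5.786/15.69 = 0.3687.

0.369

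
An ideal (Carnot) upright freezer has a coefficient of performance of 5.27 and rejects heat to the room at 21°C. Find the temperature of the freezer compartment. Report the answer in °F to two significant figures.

-15 °F

For a Carnot refrigerator COP_R = T_C/(T_H − T_C), so T_C = COP·T_H/(1 + COP).
With T_H = 294.15 K, T_C = 5.27 × 294.15/6.270 = 247.24 K.
Converting, 247.24 K = -14.64°F.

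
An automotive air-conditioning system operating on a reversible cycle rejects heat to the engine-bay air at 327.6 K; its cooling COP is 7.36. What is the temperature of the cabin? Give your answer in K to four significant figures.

288.4 K

For a Carnot refrigerator COP_R = T_C/(T_H − T_C), so T_C = COP·T_H/(1 + COP).
With T_H = 327.60 K, T_C = 7.36 × 327.60/8.360 = 288.41 K.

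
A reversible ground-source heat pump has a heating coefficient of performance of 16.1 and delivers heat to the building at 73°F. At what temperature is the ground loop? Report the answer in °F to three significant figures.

39.9 °F

COP_HP = T_H/(T_H − T_C) gives T_H − T_C = T_H/COP.
With T_H = 295.93 K, T_C = 295.93 × (1 − 1/16.1) = 277.55 K.
Converting, 277.55 K = 39.91°F.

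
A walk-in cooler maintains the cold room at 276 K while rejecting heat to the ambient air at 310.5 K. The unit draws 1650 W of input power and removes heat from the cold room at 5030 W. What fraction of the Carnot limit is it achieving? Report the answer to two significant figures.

COP_actual = Q̇_C/Ẇ = 5030/1650 = 3.048.
The reservoir spacing is ΔT = 310.5 − 276 = 34.50 K.
COP_Carnot = T_C/ΔT = 276.00/34.50 = 8.000.
η_II = COP_actual/COP_Carnot = 3.048/8.000 = 0.3811.

0.38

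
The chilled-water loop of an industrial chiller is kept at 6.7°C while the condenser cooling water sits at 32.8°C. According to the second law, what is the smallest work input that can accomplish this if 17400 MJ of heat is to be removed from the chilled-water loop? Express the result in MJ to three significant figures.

In absolute terms T_C = 279.85 K and T_H = 305.95 K, so ΔT = 26.10 K.
The reversible limit is COP_R = T_C/ΔT = 10.72, so W_min = Q_C/COP = Q_C·ΔT/T_C.
W_min = 17400 × 26.10/279.85 = 1623 MJ.

1620 MJ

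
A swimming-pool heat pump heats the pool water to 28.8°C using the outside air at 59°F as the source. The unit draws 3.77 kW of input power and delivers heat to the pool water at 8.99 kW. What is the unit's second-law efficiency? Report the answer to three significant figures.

COP_actual = Q̇_H/Ẇ = 8.990/3.770 = 2.385.
In absolute terms T_C = 288.15 K and T_H = 301.95 K, so ΔT = 13.80 K.
COP_Carnot = T_H/ΔT = 301.95/13.80 = 21.88.
η_II = COP_actual/COP_Carnot = 2.385/21.88 = 0.1090.

0.109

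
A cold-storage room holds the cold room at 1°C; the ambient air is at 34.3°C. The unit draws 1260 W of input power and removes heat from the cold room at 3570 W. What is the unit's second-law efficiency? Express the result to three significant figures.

COP_actual = Q̇_C/Ẇ = 3570/1260 = 2.833.
In absolute terms T_C = 274.15 K and T_H = 307.45 K, so ΔT = 33.30 K.
COP_Carnot = T_C/ΔT = 274.15/33.30 = 8.233.
η_II = COP_actual/COP_Carnot = 2.833/8.233 = 0.3442.

0.344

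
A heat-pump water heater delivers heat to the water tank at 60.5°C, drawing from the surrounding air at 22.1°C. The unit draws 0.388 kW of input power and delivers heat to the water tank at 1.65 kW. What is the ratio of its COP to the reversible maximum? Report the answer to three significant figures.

0.489

COP_actual = Q̇_H/Ẇ = 1.650/0.3880 = 4.253.
In absolute terms T_C = 295.25 K and T_H = 333.65 K, so ΔT = 38.40 K.
COP_Carnot = T_H/ΔT = 333.65/38.40 = 8.689.
η_II = COP_actual/COP_Carnot = 4.253/8.689 = 0.4894.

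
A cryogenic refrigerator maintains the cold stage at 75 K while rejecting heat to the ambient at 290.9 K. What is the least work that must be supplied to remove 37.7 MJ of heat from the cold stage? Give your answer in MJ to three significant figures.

The reservoir spacing is ΔT = 290.9 − 75 = 215.9 K.
The reversible limit is COP_R = T_C/ΔT = 0.3474, so W_min = Q_C/COP = Q_C·ΔT/T_C.
W_min = 37.70 × 215.9/75.00 = 108.5 MJ.

109 MJ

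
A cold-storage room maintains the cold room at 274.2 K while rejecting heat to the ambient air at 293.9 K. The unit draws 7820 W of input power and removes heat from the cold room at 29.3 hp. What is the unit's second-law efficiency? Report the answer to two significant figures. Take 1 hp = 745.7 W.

Converting, Q̇_C = 29.30 hp = 21850 W, so COP_actual = Q̇_C/Ẇ = 21850/7820 = 2.794.
The reservoir spacing is ΔT = 293.9 − 274.2 = 19.70 K.
COP_Carnot = T_C/ΔT = 274.20/19.70 = 13.92.
η_II = COP_actual/COP_Carnot = 2.794/13.92 = 0.2007.

0.20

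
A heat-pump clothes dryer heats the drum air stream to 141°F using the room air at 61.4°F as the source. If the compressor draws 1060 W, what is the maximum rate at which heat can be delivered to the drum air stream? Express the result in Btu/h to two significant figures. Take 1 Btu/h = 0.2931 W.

In absolute terms T_C = 289.48 K and T_H = 333.71 K, so ΔT = 44.22 K.
COP_Carnot = T_H/ΔT = 333.71/44.22 = 7.546.
Q̇_max = COP_Carnot × Ẇ = 7.546 × 1060 W = 7999 W = 27290 Btu/h.

27000 Btu/h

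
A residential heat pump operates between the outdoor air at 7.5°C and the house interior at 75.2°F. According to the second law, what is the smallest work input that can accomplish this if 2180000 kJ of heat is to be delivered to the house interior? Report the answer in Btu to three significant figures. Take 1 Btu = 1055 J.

115000 Btu

In absolute terms T_C = 280.65 K and T_H = 297.15 K, so ΔT = 16.50 K.
The reversible limit is COP_HP = T_H/ΔT = 18.01, so W_min = Q_H/COP = Q_H·ΔT/T_H.
W_min = 2180000 × 16.50/297.15 = 121000 kJ = 114700 Btu.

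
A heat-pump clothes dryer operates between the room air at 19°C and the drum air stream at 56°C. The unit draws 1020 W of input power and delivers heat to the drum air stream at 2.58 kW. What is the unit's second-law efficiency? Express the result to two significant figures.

Converting, Q̇_H = 2.580 kW = 2580 W, so COP_actual = Q̇_H/Ẇ = 2580/1020 = 2.529.
In absolute terms T_C = 292.15 K and T_H = 329.15 K, so ΔT = 37.00 K.
COP_Carnot = T_H/ΔT = 329.15/37.00 = 8.896.
η_II = COP_actual/COP_Carnot = 2.529/8.896 = 0.2843.

0.28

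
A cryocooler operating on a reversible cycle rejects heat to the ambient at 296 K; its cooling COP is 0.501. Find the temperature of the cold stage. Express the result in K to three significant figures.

For a Carnot refrigerator COP_R = T_C/(T_H − T_C), so T_C = COP·T_H/(1 + COP).
With T_H = 296.00 K, T_C = 0.501 × 296.00/1.501 = 98.80 K.

98.8 K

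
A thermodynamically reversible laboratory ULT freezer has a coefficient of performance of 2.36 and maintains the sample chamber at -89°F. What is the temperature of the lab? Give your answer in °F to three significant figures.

68.1 °F

COP_R = T_C/(T_H − T_C) gives T_H − T_C = T_C/COP.
With T_C = 205.93 K, T_H = 205.93 × (1 + 1/2.36) = 293.19 K.
Converting, 293.19 K = 68.06°F.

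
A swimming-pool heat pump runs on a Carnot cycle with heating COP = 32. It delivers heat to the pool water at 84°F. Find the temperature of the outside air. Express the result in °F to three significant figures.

67.0 °F

COP_HP = T_H/(T_H − T_C) gives T_H − T_C = T_H/COP.
With T_H = 302.04 K, T_C = 302.04 × (1 − 1/32) = 292.60 K.
Converting, 292.60 K = 67.01°F.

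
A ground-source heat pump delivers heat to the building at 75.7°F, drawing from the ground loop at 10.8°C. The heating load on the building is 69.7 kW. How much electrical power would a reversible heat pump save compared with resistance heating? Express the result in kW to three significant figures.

66.5 kW

In absolute terms T_C = 283.95 K and T_H = 297.43 K, so ΔT = 13.48 K.
COP_Carnot = T_H/ΔT = 297.43/13.48 = 22.07.
Resistance heating needs Ẇ_res = Q̇_H = 69.70 kW; the reversible heat pump needs only Ẇ_hp = Q̇_H/COP = 3.158 kW.
Saving = 69.70 − 3.158 = 66.54 kW.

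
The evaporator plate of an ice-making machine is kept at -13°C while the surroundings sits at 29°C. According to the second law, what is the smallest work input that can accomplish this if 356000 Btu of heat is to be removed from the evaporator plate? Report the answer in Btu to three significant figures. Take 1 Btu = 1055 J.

57500 Btu

In absolute terms T_C = 260.15 K and T_H = 302.15 K, so ΔT = 42.00 K.
The reversible limit is COP_R = T_C/ΔT = 6.194, so W_min = Q_C/COP = Q_C·ΔT/T_C.
W_min = 356000 × 42.00/260.15 = 57470 Btu.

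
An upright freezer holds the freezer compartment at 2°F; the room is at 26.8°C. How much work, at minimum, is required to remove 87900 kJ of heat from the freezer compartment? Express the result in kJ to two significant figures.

15000 kJ

In absolute terms T_C = 256.48 K and T_H = 299.95 K, so ΔT = 43.47 K.
The reversible limit is COP_R = T_C/ΔT = 5.901, so W_min = Q_C/COP = Q_C·ΔT/T_C.
W_min = 87900 × 43.47/256.48 = 14900 kJ.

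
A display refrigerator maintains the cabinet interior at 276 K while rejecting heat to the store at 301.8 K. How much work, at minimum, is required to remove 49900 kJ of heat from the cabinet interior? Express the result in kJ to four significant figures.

4665 kJ

The reservoir spacing is ΔT = 301.8 − 276 = 25.80 K.
The reversible limit is COP_R = T_C/ΔT = 10.70, so W_min = Q_C/COP = Q_C·ΔT/T_C.
W_min = 49900 × 25.80/276.00 = 4665 kJ.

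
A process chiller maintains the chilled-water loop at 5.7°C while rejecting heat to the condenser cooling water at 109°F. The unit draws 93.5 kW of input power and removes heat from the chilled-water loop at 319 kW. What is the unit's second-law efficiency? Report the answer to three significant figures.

COP_actual = Q̇_C/Ẇ = 319.0/93.50 = 3.412.
In absolute terms T_C = 278.85 K and T_H = 315.93 K, so ΔT = 37.08 K.
COP_Carnot = T_C/ΔT = 278.85/37.08 = 7.521.
η_II = COP_actual/COP_Carnot = 3.412/7.521 = 0.4537.

0.454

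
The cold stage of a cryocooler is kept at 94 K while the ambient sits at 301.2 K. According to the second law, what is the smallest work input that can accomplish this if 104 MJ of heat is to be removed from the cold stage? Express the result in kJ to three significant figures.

The reservoir spacing is ΔT = 301.2 − 94 = 207.2 K.
The reversible limit is COP_R = T_C/ΔT = 0.4537, so W_min = Q_C/COP = Q_C·ΔT/T_C.
W_min = 104.0 × 207.2/94.00 = 229.2 MJ = 229200 kJ.

229000 kJ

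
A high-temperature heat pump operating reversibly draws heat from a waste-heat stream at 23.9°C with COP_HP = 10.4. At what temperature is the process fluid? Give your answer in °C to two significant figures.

56 °C

COP_HP = T_H/(T_H − T_C) rearranges to T_H = COP·T_C/(COP − 1).
With T_C = 297.05 K, T_H = 10.4 × 297.05/9.400 = 328.65 K.
Converting, 328.65 K = 55.50°C.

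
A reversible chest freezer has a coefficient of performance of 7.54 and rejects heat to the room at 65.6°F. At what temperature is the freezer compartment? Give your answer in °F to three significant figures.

4.09 °F

For a Carnot refrigerator COP_R = T_C/(T_H − T_C), so T_C = COP·T_H/(1 + COP).
With T_H = 291.82 K, T_C = 7.54 × 291.82/8.540 = 257.65 K.
Converting, 257.65 K = 4.09°F.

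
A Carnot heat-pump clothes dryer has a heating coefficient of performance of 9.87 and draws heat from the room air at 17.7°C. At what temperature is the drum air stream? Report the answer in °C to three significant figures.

50.5 °C

COP_HP = T_H/(T_H − T_C) rearranges to T_H = COP·T_C/(COP − 1).
With T_C = 290.85 K, T_H = 9.87 × 290.85/8.870 = 323.64 K.
Converting, 323.64 K = 50.49°C.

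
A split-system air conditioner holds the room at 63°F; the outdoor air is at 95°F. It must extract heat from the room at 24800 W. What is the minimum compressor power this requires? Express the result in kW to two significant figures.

1.5 kW

In absolute terms T_C = 290.37 K and T_H = 308.15 K, so ΔT = 17.78 K.
COP_Carnot = T_C/ΔT = 290.37/17.78 = 16.33.
Ẇ_min = Q̇/COP_Carnot = 24800/16.33 = 1518 W = 1.518 kW.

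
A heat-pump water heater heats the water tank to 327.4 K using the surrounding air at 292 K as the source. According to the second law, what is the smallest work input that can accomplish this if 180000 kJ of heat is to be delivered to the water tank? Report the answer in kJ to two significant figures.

19000 kJ

The reservoir spacing is ΔT = 327.4 − 292 = 35.40 K.
The reversible limit is COP_HP = T_H/ΔT = 9.249, so W_min = Q_H/COP = Q_H·ΔT/T_H.
W_min = 180000 × 35.40/327.40 = 19460 kJ.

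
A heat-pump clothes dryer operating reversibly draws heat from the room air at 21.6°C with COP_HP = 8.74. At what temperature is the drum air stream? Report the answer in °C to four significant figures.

COP_HP = T_H/(T_H − T_C) rearranges to T_H = COP·T_C/(COP − 1).
With T_C = 294.75 K, T_H = 8.74 × 294.75/7.740 = 332.83 K.
Converting, 332.83 K = 59.68°C.

59.68 °C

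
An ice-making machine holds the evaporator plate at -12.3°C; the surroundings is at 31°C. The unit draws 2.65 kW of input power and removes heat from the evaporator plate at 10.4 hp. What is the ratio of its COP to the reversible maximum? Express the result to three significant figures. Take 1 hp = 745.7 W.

Converting, Q̇_C = 10.40 hp = 7.755 kW, so COP_actual = Q̇_C/Ẇ = 7.755/2.650 = 2.927.
In absolute terms T_C = 260.85 K and T_H = 304.15 K, so ΔT = 43.30 K.
COP_Carnot = T_C/ΔT = 260.85/43.30 = 6.024.
η_II = COP_actual/COP_Carnot = 2.927/6.024 = 0.4858.

0.486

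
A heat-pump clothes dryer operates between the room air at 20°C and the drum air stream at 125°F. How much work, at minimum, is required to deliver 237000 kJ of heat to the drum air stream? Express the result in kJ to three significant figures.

In absolute terms T_C = 293.15 K and T_H = 324.82 K, so ΔT = 31.67 K.
The reversible limit is COP_HP = T_H/ΔT = 10.26, so W_min = Q_H/COP = Q_H·ΔT/T_H.
W_min = 237000 × 31.67/324.82 = 23110 kJ.

23100 kJ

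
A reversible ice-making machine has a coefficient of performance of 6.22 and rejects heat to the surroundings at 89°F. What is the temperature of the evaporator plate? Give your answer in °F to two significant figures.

For a Carnot refrigerator COP_R = T_C/(T_H − T_C), so T_C = COP·T_H/(1 + COP).
With T_H = 304.82 K, T_C = 6.22 × 304.82/7.220 = 262.60 K.
Converting, 262.60 K = 13.01°F.

13 °F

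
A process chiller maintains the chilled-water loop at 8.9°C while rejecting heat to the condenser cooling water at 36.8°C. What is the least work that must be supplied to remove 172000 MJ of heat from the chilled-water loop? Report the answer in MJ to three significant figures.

In absolute terms T_C = 282.05 K and T_H = 309.95 K, so ΔT = 27.90 K.
The reversible limit is COP_R = T_C/ΔT = 10.11, so W_min = Q_C/COP = Q_C·ΔT/T_C.
W_min = 172000 × 27.90/282.05 = 17010 MJ.

17000 MJ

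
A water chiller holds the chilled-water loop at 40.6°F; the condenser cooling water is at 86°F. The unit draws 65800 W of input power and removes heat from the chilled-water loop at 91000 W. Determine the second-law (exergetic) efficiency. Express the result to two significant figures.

COP_actual = Q̇_C/Ẇ = 91000/65800 = 1.383.
In absolute terms T_C = 277.93 K and T_H = 303.15 K, so ΔT = 25.22 K.
COP_Carnot = T_C/ΔT = 277.93/25.22 = 11.02.
η_II = COP_actual/COP_Carnot = 1.383/11.02 = 0.1255.

0.13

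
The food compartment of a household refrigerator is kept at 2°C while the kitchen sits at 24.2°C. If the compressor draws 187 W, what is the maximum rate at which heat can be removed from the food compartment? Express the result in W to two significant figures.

In absolute terms T_C = 275.15 K and T_H = 297.35 K, so ΔT = 22.20 K.
COP_Carnot = T_C/ΔT = 275.15/22.20 = 12.39.
Q̇_max = COP_Carnot × Ẇ = 12.39 × 187.0 W = 2318 W.

2300 W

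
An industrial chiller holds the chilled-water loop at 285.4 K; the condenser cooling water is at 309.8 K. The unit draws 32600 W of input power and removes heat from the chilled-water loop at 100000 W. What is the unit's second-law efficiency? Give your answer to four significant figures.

0.2623

COP_actual = Q̇_C/Ẇ = 100000/32600 = 3.067.
The reservoir spacing is ΔT = 309.8 − 285.4 = 24.40 K.
COP_Carnot = T_C/ΔT = 285.40/24.40 = 11.70.
η_II = COP_actual/COP_Carnot = 3.067/11.70 = 0.2623.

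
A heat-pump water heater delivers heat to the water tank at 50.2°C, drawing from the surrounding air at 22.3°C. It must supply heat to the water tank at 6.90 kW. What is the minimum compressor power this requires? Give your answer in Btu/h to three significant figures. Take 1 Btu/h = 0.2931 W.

In absolute terms T_C = 295.45 K and T_H = 323.35 K, so ΔT = 27.90 K.
COP_Carnot = T_H/ΔT = 323.35/27.90 = 11.59.
Ẇ_min = Q̇/COP_Carnot = 6.900/11.59 = 0.5954 kW = 2031 Btu/h.

2030 Btu/h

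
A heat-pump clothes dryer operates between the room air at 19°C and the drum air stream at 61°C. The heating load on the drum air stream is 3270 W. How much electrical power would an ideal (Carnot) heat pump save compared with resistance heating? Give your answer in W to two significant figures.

2900 W

In absolute terms T_C = 292.15 K and T_H = 334.15 K, so ΔT = 42.00 K.
COP_Carnot = T_H/ΔT = 334.15/42.00 = 7.956.
Resistance heating needs Ẇ_res = Q̇_H = 3270 W; the reversible heat pump needs only Ẇ_hp = Q̇_H/COP = 411.0 W.
Saving = 3270 − 411.0 = 2859 W.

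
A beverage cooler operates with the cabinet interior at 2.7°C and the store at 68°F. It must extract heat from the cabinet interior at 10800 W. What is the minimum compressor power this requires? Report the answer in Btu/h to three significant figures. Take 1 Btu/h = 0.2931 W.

2310 Btu/h

In absolute terms T_C = 275.85 K and T_H = 293.15 K, so ΔT = 17.30 K.
COP_Carnot = T_C/ΔT = 275.85/17.30 = 15.95.
Ẇ_min = Q̇/COP_Carnot = 10800/15.95 = 677.3 W = 2311 Btu/h.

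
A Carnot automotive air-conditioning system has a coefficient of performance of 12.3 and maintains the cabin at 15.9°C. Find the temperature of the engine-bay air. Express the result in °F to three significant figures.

COP_R = T_C/(T_H − T_C) gives T_H − T_C = T_C/COP.
With T_C = 289.05 K, T_H = 289.05 × (1 + 1/12.3) = 312.55 K.
Converting, 312.55 K = 102.92°F.

103 °F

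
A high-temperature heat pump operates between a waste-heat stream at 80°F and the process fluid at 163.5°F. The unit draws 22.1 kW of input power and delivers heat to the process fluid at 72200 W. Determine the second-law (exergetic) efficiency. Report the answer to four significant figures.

0.4377

Converting, Q̇_H = 72200 W = 72.20 kW, so COP_actual = Q̇_H/Ẇ = 72.20/22.10 = 3.267.
In absolute terms T_C = 299.82 K and T_H = 346.21 K, so ΔT = 46.39 K.
COP_Carnot = T_H/ΔT = 346.21/46.39 = 7.463.
η_II = COP_actual/COP_Carnot = 3.267/7.463 = 0.4377.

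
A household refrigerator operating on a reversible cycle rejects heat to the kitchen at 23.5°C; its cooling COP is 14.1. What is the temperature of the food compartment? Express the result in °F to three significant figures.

38.9 °F

For a Carnot refrigerator COP_R = T_C/(T_H − T_C), so T_C = COP·T_H/(1 + COP).
With T_H = 296.65 K, T_C = 14.1 × 296.65/15.10 = 277.00 K.
Converting, 277.00 K = 38.94°F.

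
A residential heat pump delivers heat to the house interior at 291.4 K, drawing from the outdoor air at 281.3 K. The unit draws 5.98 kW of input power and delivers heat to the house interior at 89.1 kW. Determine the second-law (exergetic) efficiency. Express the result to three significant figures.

0.516

COP_actual = Q̇_H/Ẇ = 89.10/5.980 = 14.90.
The reservoir spacing is ΔT = 291.4 − 281.3 = 10.10 K.
COP_Carnot = T_H/ΔT = 291.40/10.10 = 28.85.
η_II = COP_actual/COP_Carnot = 14.90/28.85 = 0.5164.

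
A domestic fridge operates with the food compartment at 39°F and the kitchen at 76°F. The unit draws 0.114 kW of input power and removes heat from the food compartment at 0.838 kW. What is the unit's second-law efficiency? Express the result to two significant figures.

0.55

COP_actual = Q̇_C/Ẇ = 0.8380/0.1140 = 7.351.
In absolute terms T_C = 277.04 K and T_H = 297.59 K, so ΔT = 20.56 K.
COP_Carnot = T_C/ΔT = 277.04/20.56 = 13.48.
η_II = COP_actual/COP_Carnot = 7.351/13.48 = 0.5454.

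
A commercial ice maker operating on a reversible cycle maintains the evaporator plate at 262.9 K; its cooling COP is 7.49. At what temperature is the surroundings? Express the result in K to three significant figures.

COP_R = T_C/(T_H − T_C) gives T_H − T_C = T_C/COP.
With T_C = 262.90 K, T_H = 262.90 × (1 + 1/7.49) = 298.00 K.

298 K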